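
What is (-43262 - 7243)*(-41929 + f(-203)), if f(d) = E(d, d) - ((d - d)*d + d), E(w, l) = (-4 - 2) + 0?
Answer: 2107674660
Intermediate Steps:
E(w, l) = -6 (E(w, l) = -6 + 0 = -6)
f(d) = -6 - d (f(d) = -6 - ((d - d)*d + d) = -6 - (0*d + d) = -6 - (0 + d) = -6 - d)
(-43262 - 7243)*(-41929 + f(-203)) = (-43262 - 7243)*(-41929 + (-6 - 1*(-203))) = -50505*(-41929 + (-6 + 203)) = -50505*(-41929 + 197) = -50505*(-41732) = 2107674660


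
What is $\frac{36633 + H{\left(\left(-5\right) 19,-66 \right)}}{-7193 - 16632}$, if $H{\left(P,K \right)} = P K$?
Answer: $- \frac{42903}{23825} \approx -1.8008$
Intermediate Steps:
$H{\left(P,K \right)} = K P$
$\frac{36633 + H{\left(\left(-5\right) 19,-66 \right)}}{-7193 - 16632} = \frac{36633 - 66 \left(\left(-5\right) 19\right)}{-7193 - 16632} = \frac{36633 - -6270}{-23825} = \left(36633 + 6270\right) \left(- \frac{1}{23825}\right) = 42903 \left(- \frac{1}{23825}\right) = - \frac{42903}{23825}$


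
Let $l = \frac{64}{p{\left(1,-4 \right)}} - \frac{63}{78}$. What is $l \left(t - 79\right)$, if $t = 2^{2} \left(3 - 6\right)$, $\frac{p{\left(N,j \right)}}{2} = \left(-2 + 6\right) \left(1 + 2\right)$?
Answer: $- \frac{1015}{6} \approx -169.17$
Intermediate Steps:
$p{\left(N,j \right)} = 24$ ($p{\left(N,j \right)} = 2 \left(-2 + 6\right) \left(1 + 2\right) = 2 \cdot 4 \cdot 3 = 2 \cdot 12 = 24$)
$t = -12$ ($t = 4 \left(-3\right) = -12$)
$l = \frac{145}{78}$ ($l = \frac{64}{24} - \frac{63}{78} = 64 \cdot \frac{1}{24} - \frac{21}{26} = \frac{8}{3} - \frac{21}{26} = \frac{145}{78} \approx 1.859$)
$l \left(t - 79\right) = \frac{145 \left(-12 - 79\right)}{78} = \frac{145}{78} \left(-91\right) = - \frac{1015}{6}$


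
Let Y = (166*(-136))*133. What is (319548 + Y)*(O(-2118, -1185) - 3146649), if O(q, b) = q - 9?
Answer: 8448354934560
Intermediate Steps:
O(q, b) = -9 + q
Y = -3002608 (Y = -22576*133 = -3002608)
(319548 + Y)*(O(-2118, -1185) - 3146649) = (319548 - 3002608)*((-9 - 2118) - 3146649) = -2683060*(-2127 - 3146649) = -2683060*(-3148776) = 8448354934560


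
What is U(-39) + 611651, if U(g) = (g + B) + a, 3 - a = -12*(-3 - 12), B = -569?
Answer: 610866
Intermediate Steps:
a = -177 (a = 3 - (-12)*(-3 - 12) = 3 - (-12)*(-15) = 3 - 1*180 = 3 - 180 = -177)
U(g) = -746 + g (U(g) = (g - 569) - 177 = (-569 + g) - 177 = -746 + g)
U(-39) + 611651 = (-746 - 39) + 611651 = -785 + 611651 = 610866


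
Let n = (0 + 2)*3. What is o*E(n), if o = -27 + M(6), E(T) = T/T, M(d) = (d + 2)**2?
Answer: 37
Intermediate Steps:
n = 6 (n = 2*3 = 6)
M(d) = (2 + d)**2
E(T) = 1
o = 37 (o = -27 + (2 + 6)**2 = -27 + 8**2 = -27 + 64 = 37)
o*E(n) = 37*1 = 37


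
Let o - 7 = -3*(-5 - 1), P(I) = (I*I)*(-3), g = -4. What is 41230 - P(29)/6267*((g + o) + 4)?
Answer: 86150495/2089 ≈ 41240.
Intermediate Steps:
P(I) = -3*I² (P(I) = I²*(-3) = -3*I²)
o = 25 (o = 7 - 3*(-5 - 1) = 7 - 3*(-6) = 7 + 18 = 25)
41230 - P(29)/6267*((g + o) + 4) = 41230 - -3*29²/6267*((-4 + 25) + 4) = 41230 - -3*841*(1/6267)*(21 + 4) = 41230 - (-2523*1/6267)*25 = 41230 - (-841)*25/2089 = 41230 - 1*(-21025/2089) = 41230 + 21025/2089 = 86150495/2089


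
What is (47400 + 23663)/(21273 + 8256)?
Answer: 71063/29529 ≈ 2.4065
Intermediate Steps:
(47400 + 23663)/(21273 + 8256) = 71063/29529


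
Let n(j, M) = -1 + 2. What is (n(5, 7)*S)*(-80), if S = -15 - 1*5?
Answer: 1600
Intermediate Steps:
n(j, M) = 1
S = -20 (S = -15 - 5 = -20)
(n(5, 7)*S)*(-80) = (1*(-20))*(-80) = -20*(-80) = 1600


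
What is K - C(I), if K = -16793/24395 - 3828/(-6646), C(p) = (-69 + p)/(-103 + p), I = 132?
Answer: -767327288/335838995 ≈ -2.2848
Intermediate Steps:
C(p) = (-69 + p)/(-103 + p)
K = -1301587/11580655 (K = -16793*1/24395 - 3828*(-1/6646) = -2399/3485 + 1914/3323 = -1301587/11580655 ≈ -0.11239)
K - C(I) = -1301587/11580655 - (-69 + 132)/(-103 + 132) = -1301587/11580655 - 63/29 = -767327288/335838995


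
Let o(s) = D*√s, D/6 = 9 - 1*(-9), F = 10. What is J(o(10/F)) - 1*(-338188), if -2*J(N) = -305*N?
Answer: 354658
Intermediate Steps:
D = 108 (D = 6*(9 - 1*(-9)) = 6*(9 + 9) = 6*18 = 108)
o(s) = 108*√s
J(N) = 305*N/2 (J(N) = -(-305)*N/2 = 305*N/2)
J(o(10/F)) - 1*(-338188) = 305*(108*√(10/10))/2 - 1*(-338188) = 305*(108*√(10*(⅒)))/2 + 338188 = 305*(108*√1)/2 + 338188 = 305*(108*1)/2 + 338188 = (305/2)*108 + 338188 = 16470 + 338188 = 354658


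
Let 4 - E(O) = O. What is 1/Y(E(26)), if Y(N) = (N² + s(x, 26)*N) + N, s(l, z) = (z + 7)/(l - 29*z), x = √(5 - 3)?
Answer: 1993946/923122959 - √2/167840538 ≈ 0.0021600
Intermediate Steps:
E(O) = 4 - O
x = √2 ≈ 1.4142
s(l, z) = (7 + z)/(l - 29*z)
Y(N) = N + N² + 33*N/(-754 + √2) (Y(N) = (N² + ((7 + 26)/(√2 - 29*26))*N) + N = (N² + (33/(√2 - 754))*N) + N = (N² + (33/(-754 + √2))*N) + N = (N² + 33*N/(-754 + √2)) + N = N + N² + 33*N/(-754 + √2))
1/Y(E(26)) = 1/((4 - 1*26)² + 271816*(4 - 1*26)/284257 - 33*(4 - 1*26)*√2/568514) = 1/((4 - 26)² + 271816*(4 - 26)/284257 - 33*(4 - 26)*√2/568514) = 1/((-22)² + (271816/284257)*(-22) - 33/568514*(-22)*√2) = 1/(484 - 5979952/284257 + 363*√2/284257) = 1/(131600436/284257 + 363*√2/284257)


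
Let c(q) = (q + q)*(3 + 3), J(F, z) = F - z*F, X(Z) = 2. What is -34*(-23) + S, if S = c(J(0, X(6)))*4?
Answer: 782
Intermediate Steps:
J(F, z) = F - F*z
c(q) = 12*q (c(q) = (2*q)*6 = 12*q)
S = 0 (S = (12*(0*(1 - 1*2)))*4 = (12*(0*(1 - 2)))*4 = (12*(0*(-1)))*4 = (12*0)*4 = 0*4 = 0)
-34*(-23) + S = -34*(-23) + 0 = 782 + 0 = 782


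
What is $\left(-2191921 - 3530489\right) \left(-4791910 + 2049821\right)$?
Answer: $15691357514490$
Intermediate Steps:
$\left(-2191921 - 3530489\right) \left(-4791910 + 2049821\right) = \left(-5722410\right) \left(-2742089\right) = 15691357514490$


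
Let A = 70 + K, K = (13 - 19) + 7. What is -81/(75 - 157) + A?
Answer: 5903/82 ≈ 71.988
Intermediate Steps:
K = 1 (K = -6 + 7 = 1)
A = 71 (A = 70 + 1 = 71)
-81/(75 - 157) + A = -81/(75 - 157) + 71 = -81/(-82) + 71 = -81*(-1/82) + 71 = 81/82 + 71 = 5903/82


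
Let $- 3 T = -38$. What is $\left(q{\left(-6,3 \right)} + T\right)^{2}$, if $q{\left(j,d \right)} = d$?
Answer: $\frac{2209}{9} \approx 245.44$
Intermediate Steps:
$T = \frac{38}{3}$ ($T = \left(- \frac{1}{3}\right) \left(-38\right) = \frac{38}{3} \approx 12.667$)
$\left(q{\left(-6,3 \right)} + T\right)^{2} = \left(3 + \frac{38}{3}\right)^{2} = \left(\frac{47}{3}\right)^{2} = \frac{2209}{9}$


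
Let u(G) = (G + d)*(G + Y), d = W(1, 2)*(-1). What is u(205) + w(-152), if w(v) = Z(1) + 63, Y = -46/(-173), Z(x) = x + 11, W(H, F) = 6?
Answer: 7079664/173 ≈ 40923.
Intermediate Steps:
Z(x) = 11 + x
Y = 46/173 (Y = -46*(-1/173) = 46/173 ≈ 0.26590)
w(v) = 75 (w(v) = (11 + 1) + 63 = 12 + 63 = 75)
d = -6 (d = 6*(-1) = -6)
u(G) = (-6 + G)*(46/173 + G) (u(G) = (G - 6)*(G + 46/173) = (-6 + G)*(46/173 + G))
u(205) + w(-152) = (-276/173 + 205² - 992/173*205) + 75 = (-276/173 + 42025 - 203360/173) + 75 = 7066689/173 + 75 = 7079664/173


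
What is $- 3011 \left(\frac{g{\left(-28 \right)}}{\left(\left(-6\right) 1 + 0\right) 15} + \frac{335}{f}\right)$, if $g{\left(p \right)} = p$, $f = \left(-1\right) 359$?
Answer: $\frac{30257539}{16155} \approx 1873.0$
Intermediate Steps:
$f = -359$
$- 3011 \left(\frac{g{\left(-28 \right)}}{\left(\left(-6\right) 1 + 0\right) 15} + \frac{335}{f}\right) = - 3011 \left(- \frac{28}{\left(\left(-6\right) 1 + 0\right) 15} + \frac{335}{-359}\right) = - 3011 \left(- \frac{28}{\left(-6 + 0\right) 15} + 335 \left(- \frac{1}{359}\right)\right) = - 3011 \left(- \frac{28}{\left(-6\right) 15} - \frac{335}{359}\right) = - 3011 \left(- \frac{28}{-90} - \frac{335}{359}\right) = - 3011 \left(\left(-28\right) \left(- \frac{1}{90}\right) - \frac{335}{359}\right) = - 3011 \left(\frac{14}{45} - \frac{335}{359}\right) = \left(-3011\right) \left(- \frac{10049}{16155}\right) = \frac{30257539}{16155}$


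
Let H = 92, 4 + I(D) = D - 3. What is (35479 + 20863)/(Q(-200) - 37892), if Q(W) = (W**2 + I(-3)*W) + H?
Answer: 28171/2100 ≈ 13.415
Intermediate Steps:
I(D) = -7 + D (I(D) = -4 + (D - 3) = -4 + (-3 + D) = -7 + D)
Q(W) = 92 + W**2 - 10*W (Q(W) = (W**2 + (-7 - 3)*W) + 92 = (W**2 - 10*W) + 92 = 92 + W**2 - 10*W)
(35479 + 20863)/(Q(-200) - 37892) = (35479 + 20863)/((92 + (-200)**2 - 10*(-200)) - 37892) = 56342/((92 + 40000 + 2000) - 37892) = 56342/(42092 - 37892) = 56342/4200 = 56342*(1/4200) = 28171/2100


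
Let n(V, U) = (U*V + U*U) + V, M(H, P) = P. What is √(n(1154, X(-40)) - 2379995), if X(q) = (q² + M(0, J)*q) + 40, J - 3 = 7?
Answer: √589719 ≈ 767.93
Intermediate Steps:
J = 10 (J = 3 + 7 = 10)
X(q) = 40 + q² + 10*q (X(q) = (q² + 10*q) + 40 = 40 + q² + 10*q)
n(V, U) = V + U² + U*V (n(V, U) = (U*V + U²) + V = (U² + U*V) + V = V + U² + U*V)
√(n(1154, X(-40)) - 2379995) = √((1154 + (40 + (-40)² + 10*(-40))² + (40 + (-40)² + 10*(-40))*1154) - 2379995) = √((1154 + (40 + 1600 - 400)² + (40 + 1600 - 400)*1154) - 2379995) = √((1154 + 1240² + 1240*1154) - 2379995) = √((1154 + 1537600 + 1430960) - 2379995) = √(2969714 - 2379995) = √589719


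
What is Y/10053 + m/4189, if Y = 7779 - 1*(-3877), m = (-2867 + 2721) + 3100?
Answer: 78523546/42112017 ≈ 1.8646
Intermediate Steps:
m = 2954 (m = -146 + 3100 = 2954)
Y = 11656 (Y = 7779 + 3877 = 11656)
Y/10053 + m/4189 = 11656/10053 + 2954/4189 = 78523546/42112017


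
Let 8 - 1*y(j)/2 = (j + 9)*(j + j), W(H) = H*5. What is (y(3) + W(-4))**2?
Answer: 21904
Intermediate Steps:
W(H) = 5*H
y(j) = 16 - 4*j*(9 + j) (y(j) = 16 - 2*(j + 9)*(j + j) = 16 - 2*(9 + j)*2*j = 16 - 4*j*(9 + j))
(y(3) + W(-4))**2 = ((16 - 36*3 - 4*3**2) + 5*(-4))**2 = ((16 - 108 - 4*9) - 20)**2 = ((16 - 108 - 36) - 20)**2 = (-128 - 20)**2 = (-148)**2 = 21904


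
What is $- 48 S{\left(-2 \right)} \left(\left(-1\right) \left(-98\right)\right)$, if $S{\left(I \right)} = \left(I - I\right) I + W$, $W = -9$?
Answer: $42336$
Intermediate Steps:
$S{\left(I \right)} = -9$ ($S{\left(I \right)} = \left(I - I\right) I - 9 = 0 I - 9 = 0 - 9 = -9$)
$- 48 S{\left(-2 \right)} \left(\left(-1\right) \left(-98\right)\right) = \left(-48\right) \left(-9\right) \left(\left(-1\right) \left(-98\right)\right) = 432 \cdot 98 = 42336$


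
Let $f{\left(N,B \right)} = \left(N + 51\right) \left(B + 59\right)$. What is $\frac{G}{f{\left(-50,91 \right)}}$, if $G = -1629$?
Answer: $- \frac{543}{50} \approx -10.86$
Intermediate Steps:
$f{\left(N,B \right)} = \left(51 + N\right) \left(59 + B\right)$
$\frac{G}{f{\left(-50,91 \right)}} = - \frac{1629}{3009 + 51 \cdot 91 + 59 \left(-50\right) + 91 \left(-50\right)} = - \frac{1629}{3009 + 4641 - 2950 - 4550} = - \frac{1629}{150} = \left(-1629\right) \frac{1}{150} = - \frac{543}{50}$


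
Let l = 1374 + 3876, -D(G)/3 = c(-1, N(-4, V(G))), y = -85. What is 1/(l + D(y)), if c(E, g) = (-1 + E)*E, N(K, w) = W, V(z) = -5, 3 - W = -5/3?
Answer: 1/5244 ≈ 0.00019069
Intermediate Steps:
W = 14/3 (W = 3 - (-5)/3 = 3 - 1*(-5/3) = 3 + 5/3 = 14/3 ≈ 4.6667)
N(K, w) = 14/3
c(E, g) = E*(-1 + E)
D(G) = -6 (D(G) = -(-3)*(-1 - 1) = -(-3)*(-2) = -3*2 = -6)
l = 5250
1/(l + D(y)) = 1/(5250 - 6) = 1/5244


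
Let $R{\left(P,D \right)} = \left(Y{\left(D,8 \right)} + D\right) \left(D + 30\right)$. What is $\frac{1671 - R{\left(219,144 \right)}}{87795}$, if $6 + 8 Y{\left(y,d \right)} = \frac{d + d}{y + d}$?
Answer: $- \frac{147293}{556035} \approx -0.2649$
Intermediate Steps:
$Y{\left(y,d \right)} = - \frac{3}{4} + \frac{d}{4 \left(d + y\right)}$ ($Y{\left(y,d \right)} = - \frac{3}{4} + \frac{\left(d + d\right) \frac{1}{y + d}}{8} = - \frac{3}{4} + \frac{2 d \frac{1}{d + y}}{8} = - \frac{3}{4} + \frac{d}{4 \left(d + y\right)}$)
$R{\left(P,D \right)} = \left(30 + D\right) \left(D + \frac{-4 - \frac{3 D}{4}}{8 + D}\right)$ ($R{\left(P,D \right)} = \left(\frac{- \frac{3 D}{4} - 4}{8 + D} + D\right) \left(D + 30\right) = \left(\frac{- \frac{3 D}{4} - 4}{8 + D} + D\right) \left(30 + D\right) = \left(\frac{-4 - \frac{3 D}{4}}{8 + D} + D\right) \left(30 + D\right) = \left(D + \frac{-4 - \frac{3 D}{4}}{8 + D}\right) \left(30 + D\right) = \left(30 + D\right) \left(D + \frac{-4 - \frac{3 D}{4}}{8 + D}\right)$)
$\frac{1671 - R{\left(219,144 \right)}}{87795} = \frac{1671 - \frac{-480 + 4 \cdot 144^{3} + 149 \cdot 144^{2} + 854 \cdot 144}{4 \left(8 + 144\right)}}{87795} = \left(1671 - \frac{-480 + 4 \cdot 2985984 + 149 \cdot 20736 + 122976}{4 \cdot 152}\right) \frac{1}{87795} = \left(1671 - \frac{1}{4} \cdot \frac{1}{152} \left(-480 + 11943936 + 3089664 + 122976\right)\right) \frac{1}{87795} = \left(1671 - \frac{1}{4} \cdot \frac{1}{152} \cdot 15156096\right) \frac{1}{87795} = \left(1671 - \frac{473628}{19}\right) \frac{1}{87795} = \left(- \frac{441879}{19}\right) \frac{1}{87795} = - \frac{147293}{556035}$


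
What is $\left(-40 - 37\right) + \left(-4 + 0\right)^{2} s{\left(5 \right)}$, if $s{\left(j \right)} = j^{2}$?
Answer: $323$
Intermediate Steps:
$\left(-40 - 37\right) + \left(-4 + 0\right)^{2} s{\left(5 \right)} = \left(-40 - 37\right) + \left(-4 + 0\right)^{2} \cdot 5^{2} = -77 + \left(-4\right)^{2} \cdot 25 = -77 + 16 \cdot 25 = -77 + 400 = 323$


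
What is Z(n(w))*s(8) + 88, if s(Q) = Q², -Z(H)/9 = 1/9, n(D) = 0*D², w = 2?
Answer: 24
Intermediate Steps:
n(D) = 0
Z(H) = -1 (Z(H) = -9/9 = -9*⅑ = -1)
Z(n(w))*s(8) + 88 = -1*8² + 88 = -1*64 + 88 = -64 + 88 = 24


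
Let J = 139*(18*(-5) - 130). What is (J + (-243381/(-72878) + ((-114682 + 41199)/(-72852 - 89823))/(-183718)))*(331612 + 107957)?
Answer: -62551859419883922320492/4653965044275 ≈ -1.3441e+10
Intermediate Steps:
J = -30580 (J = 139*(-90 - 130) = 139*(-220) = -30580)
(J + (-243381/(-72878) + ((-114682 + 41199)/(-72852 - 89823))/(-183718)))*(331612 + 107957) = (-30580 + (-243381/(-72878) + ((-114682 + 41199)/(-72852 - 89823))/(-183718)))*(331612 + 107957) = (-30580 + (-243381*(-1/72878) - 73483/(-162675)*(-1/183718)))*439569 = (-30580 + (243381/72878 - 73483*(-1/162675)*(-1/183718)))*439569 = (-30580 + (243381/72878 + (73483/162675)*(-1/183718)))*439569 = (-30580 + (243381/72878 - 73483/29886325650))*439569 = (-30580 + 1818439616932144/544513910180175)*439569 = -16649416933692819356/544513910180175*439569 = -62551859419883922320492/4653965044275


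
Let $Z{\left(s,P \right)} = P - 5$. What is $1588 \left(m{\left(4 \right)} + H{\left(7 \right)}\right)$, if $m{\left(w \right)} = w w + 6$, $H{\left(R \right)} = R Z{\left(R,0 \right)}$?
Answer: $-20644$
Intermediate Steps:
$Z{\left(s,P \right)} = -5 + P$ ($Z{\left(s,P \right)} = P - 5 = -5 + P$)
$H{\left(R \right)} = - 5 R$ ($H{\left(R \right)} = R \left(-5 + 0\right) = R \left(-5\right) = - 5 R$)
$m{\left(w \right)} = 6 + w^{2}$ ($m{\left(w \right)} = w^{2} + 6 = 6 + w^{2}$)
$1588 \left(m{\left(4 \right)} + H{\left(7 \right)}\right) = 1588 \left(\left(6 + 4^{2}\right) - 35\right) = 1588 \left(\left(6 + 16\right) - 35\right) = 1588 \left(22 - 35\right) = 1588 \left(-13\right) = -20644$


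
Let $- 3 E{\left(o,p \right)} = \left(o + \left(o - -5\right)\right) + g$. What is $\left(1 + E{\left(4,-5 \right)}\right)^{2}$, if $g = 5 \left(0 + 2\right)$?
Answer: $\frac{400}{9} \approx 44.444$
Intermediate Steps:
$g = 10$ ($g = 5 \cdot 2 = 10$)
$E{\left(o,p \right)} = -5 - \frac{2 o}{3}$ ($E{\left(o,p \right)} = - \frac{\left(o + \left(o - -5\right)\right) + 10}{3} = - \frac{\left(o + \left(o + 5\right)\right) + 10}{3} = - \frac{\left(o + \left(5 + o\right)\right) + 10}{3} = - \frac{\left(5 + 2 o\right) + 10}{3} = - \frac{15 + 2 o}{3} = -5 - \frac{2 o}{3}$)
$\left(1 + E{\left(4,-5 \right)}\right)^{2} = \left(1 - \frac{23}{3}\right)^{2} = \left(- \frac{20}{3}\right)^{2} = \frac{400}{9}$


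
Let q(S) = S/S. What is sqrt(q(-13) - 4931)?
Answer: I*sqrt(4930) ≈ 70.214*I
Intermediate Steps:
q(S) = 1
sqrt(q(-13) - 4931) = sqrt(1 - 4931) = sqrt(-4930) = I*sqrt(4930)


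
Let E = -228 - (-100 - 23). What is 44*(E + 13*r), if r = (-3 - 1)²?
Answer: 4532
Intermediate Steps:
E = -105 (E = -228 - 1*(-123) = -228 + 123 = -105)
r = 16 (r = (-4)² = 16)
44*(E + 13*r) = 44*(-105 + 13*16) = 44*(-105 + 208) = 44*103 = 4532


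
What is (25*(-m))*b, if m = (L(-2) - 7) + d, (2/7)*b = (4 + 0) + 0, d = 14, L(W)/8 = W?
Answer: 3150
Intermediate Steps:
L(W) = 8*W
b = 14 (b = 7*((4 + 0) + 0)/2 = 7*(4 + 0)/2 = (7/2)*4 = 14)
m = -9 (m = (8*(-2) - 7) + 14 = (-16 - 7) + 14 = -23 + 14 = -9)
(25*(-m))*b = (25*(-1*(-9)))*14 = (25*9)*14 = 225*14 = 3150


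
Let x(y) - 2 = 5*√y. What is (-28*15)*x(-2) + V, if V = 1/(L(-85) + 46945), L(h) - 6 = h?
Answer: -39367439/46866 - 2100*I*√2 ≈ -840.0 - 2969.8*I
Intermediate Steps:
L(h) = 6 + h
V = 1/46866 (V = 1/((6 - 85) + 46945) = 1/(-79 + 46945) = 1/46866 ≈ 2.1337e-5)
x(y) = 2 + 5*√y
(-28*15)*x(-2) + V = (-28*15)*(2 + 5*√(-2)) + 1/46866 = -420*(2 + 5*(I*√2)) + 1/46866 = -420*(2 + 5*I*√2) + 1/46866 = (-840 - 2100*I*√2) + 1/46866 = -39367439/46866 - 2100*I*√2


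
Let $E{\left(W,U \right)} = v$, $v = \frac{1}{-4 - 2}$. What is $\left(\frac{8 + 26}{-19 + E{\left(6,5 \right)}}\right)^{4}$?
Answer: $\frac{1731891456}{174900625} \approx 9.9021$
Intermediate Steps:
$v = - \frac{1}{6}$ ($v = \frac{1}{-6} = - \frac{1}{6} \approx -0.16667$)
$E{\left(W,U \right)} = - \frac{1}{6}$
$\left(\frac{8 + 26}{-19 + E{\left(6,5 \right)}}\right)^{4} = \left(\frac{8 + 26}{-19 - \frac{1}{6}}\right)^{4} = \left(\frac{34}{- \frac{115}{6}}\right)^{4} = \left(34 \left(- \frac{6}{115}\right)\right)^{4} = \left(- \frac{204}{115}\right)^{4} = \frac{1731891456}{174900625}$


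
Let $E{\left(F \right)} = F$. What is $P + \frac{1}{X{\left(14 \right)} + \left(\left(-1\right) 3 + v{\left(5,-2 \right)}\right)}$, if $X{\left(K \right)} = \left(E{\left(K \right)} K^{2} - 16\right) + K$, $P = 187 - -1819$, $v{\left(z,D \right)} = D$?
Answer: $\frac{5490423}{2737} \approx 2006.0$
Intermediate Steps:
$P = 2006$ ($P = 187 + 1819 = 2006$)
$X{\left(K \right)} = -16 + K + K^{3}$ ($X{\left(K \right)} = \left(K K^{2} - 16\right) + K = \left(K^{3} - 16\right) + K = \left(-16 + K^{3}\right) + K = -16 + K + K^{3}$)
$P + \frac{1}{X{\left(14 \right)} + \left(\left(-1\right) 3 + v{\left(5,-2 \right)}\right)} = 2006 + \frac{1}{\left(-16 + 14 + 14^{3}\right) - 5} = 2006 + \frac{1}{\left(-16 + 14 + 2744\right) - 5} = 2006 + \frac{1}{2742 - 5} = 2006 + \frac{1}{2737} = \frac{5490423}{2737}$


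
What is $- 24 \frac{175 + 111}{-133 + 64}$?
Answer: $\frac{2288}{23} \approx 99.478$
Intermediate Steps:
$- 24 \frac{175 + 111}{-133 + 64} = - 24 \frac{286}{-69} = - 24 \cdot 286 \left(- \frac{1}{69}\right) = \left(-24\right) \left(- \frac{286}{69}\right) = \frac{2288}{23}$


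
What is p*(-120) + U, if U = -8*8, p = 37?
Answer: -4504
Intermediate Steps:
U = -64
p*(-120) + U = 37*(-120) - 64 = -4440 - 64 = -4504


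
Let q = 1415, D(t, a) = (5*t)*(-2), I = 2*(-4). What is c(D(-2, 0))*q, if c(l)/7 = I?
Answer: -79240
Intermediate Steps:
I = -8
D(t, a) = -10*t
c(l) = -56 (c(l) = 7*(-8) = -56)
c(D(-2, 0))*q = -56*1415 = -79240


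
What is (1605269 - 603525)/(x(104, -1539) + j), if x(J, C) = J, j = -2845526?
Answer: -500872/1422711 ≈ -0.35205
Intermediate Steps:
(1605269 - 603525)/(x(104, -1539) + j) = (1605269 - 603525)/(104 - 2845526) = 1001744/(-2845422) = 1001744*(-1/2845422) = -500872/1422711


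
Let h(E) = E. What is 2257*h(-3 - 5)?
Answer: -18056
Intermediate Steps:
2257*h(-3 - 5) = 2257*(-3 - 5) = 2257*(-8) = -18056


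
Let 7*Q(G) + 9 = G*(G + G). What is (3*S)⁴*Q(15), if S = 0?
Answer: 0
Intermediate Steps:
Q(G) = -9/7 + 2*G²/7 (Q(G) = -9/7 + (G*(G + G))/7 = -9/7 + (G*(2*G))/7 = -9/7 + (2*G²)/7 = -9/7 + 2*G²/7)
(3*S)⁴*Q(15) = (3*0)⁴*(-9/7 + (2/7)*15²) = 0⁴*(-9/7 + (2/7)*225) = 0*(-9/7 + 450/7) = 0*63 = 0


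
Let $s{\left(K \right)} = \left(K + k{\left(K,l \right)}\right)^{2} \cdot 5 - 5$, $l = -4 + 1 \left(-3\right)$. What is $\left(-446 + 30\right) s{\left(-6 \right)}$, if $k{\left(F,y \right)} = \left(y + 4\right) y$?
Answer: $-465920$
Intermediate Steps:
$l = -7$ ($l = -4 - 3 = -7$)
$k{\left(F,y \right)} = y \left(4 + y\right)$ ($k{\left(F,y \right)} = \left(4 + y\right) y = y \left(4 + y\right)$)
$s{\left(K \right)} = -5 + 5 \left(21 + K\right)^{2}$ ($s{\left(K \right)} = \left(K - 7 \left(4 - 7\right)\right)^{2} \cdot 5 - 5 = \left(K - -21\right)^{2} \cdot 5 - 5 = \left(K + 21\right)^{2} \cdot 5 - 5 = \left(21 + K\right)^{2} \cdot 5 - 5 = 5 \left(21 + K\right)^{2} - 5 = -5 + 5 \left(21 + K\right)^{2}$)
$\left(-446 + 30\right) s{\left(-6 \right)} = \left(-446 + 30\right) \left(-5 + 5 \left(21 - 6\right)^{2}\right) = - 416 \left(-5 + 5 \cdot 15^{2}\right) = - 416 \left(-5 + 5 \cdot 225\right) = - 416 \left(-5 + 1125\right) = \left(-416\right) 1120 = -465920$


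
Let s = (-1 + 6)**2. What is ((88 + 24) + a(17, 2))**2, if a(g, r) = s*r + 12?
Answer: 30276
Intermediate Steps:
s = 25 (s = 5**2 = 25)
a(g, r) = 12 + 25*r (a(g, r) = 25*r + 12 = 12 + 25*r)
((88 + 24) + a(17, 2))**2 = ((88 + 24) + (12 + 25*2))**2 = (112 + (12 + 50))**2 = (112 + 62)**2 = 174**2 = 30276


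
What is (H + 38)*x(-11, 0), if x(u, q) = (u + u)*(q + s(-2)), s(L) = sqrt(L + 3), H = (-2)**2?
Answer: -924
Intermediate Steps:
H = 4
s(L) = sqrt(3 + L)
x(u, q) = 2*u*(1 + q) (x(u, q) = (u + u)*(q + sqrt(3 - 2)) = (2*u)*(q + sqrt(1)) = (2*u)*(q + 1) = (2*u)*(1 + q) = 2*u*(1 + q))
(H + 38)*x(-11, 0) = (4 + 38)*(2*(-11)*(1 + 0)) = 42*(2*(-11)*1) = 42*(-22) = -924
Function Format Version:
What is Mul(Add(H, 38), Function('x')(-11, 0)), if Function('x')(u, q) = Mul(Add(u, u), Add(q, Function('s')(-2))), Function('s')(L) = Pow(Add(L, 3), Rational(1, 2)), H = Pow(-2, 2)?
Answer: -924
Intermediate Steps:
H = 4
Function('s')(L) = Pow(Add(3, L), Rational(1, 2))
Function('x')(u, q) = Mul(2, u, Add(1, q)) (Function('x')(u, q) = Mul(Add(u, u), Add(q, Pow(Add(3, -2), Rational(1, 2)))) = Mul(Mul(2, u), Add(q, Pow(1, Rational(1, 2)))) = Mul(Mul(2, u), Add(q, 1)) = Mul(Mul(2, u), Add(1, q)) = Mul(2, u, Add(1, q)))
Mul(Add(H, 38), Function('x')(-11, 0)) = Mul(Add(4, 38), Mul(2, -11, Add(1, 0))) = Mul(42, Mul(2, -11, 1)) = Mul(42, -22) = -924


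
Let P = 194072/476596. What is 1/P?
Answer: 119149/48518 ≈ 2.4558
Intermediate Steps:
P = 48518/119149 (P = 194072*(1/476596) = 48518/119149 ≈ 0.40720)
1/P = 1/(48518/119149) = 119149/48518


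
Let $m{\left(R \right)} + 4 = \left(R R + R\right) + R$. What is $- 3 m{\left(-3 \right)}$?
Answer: $3$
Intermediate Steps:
$m{\left(R \right)} = -4 + R^{2} + 2 R$ ($m{\left(R \right)} = -4 + \left(\left(R R + R\right) + R\right) = -4 + \left(\left(R^{2} + R\right) + R\right) = -4 + \left(\left(R + R^{2}\right) + R\right) = -4 + \left(R^{2} + 2 R\right) = -4 + R^{2} + 2 R$)
$- 3 m{\left(-3 \right)} = - 3 \left(-4 + \left(-3\right)^{2} + 2 \left(-3\right)\right) = - 3 \left(-4 + 9 - 6\right) = \left(-3\right) \left(-1\right) = 3$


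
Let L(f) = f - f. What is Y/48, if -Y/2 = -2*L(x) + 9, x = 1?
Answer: -3/8 ≈ -0.37500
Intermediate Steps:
L(f) = 0
Y = -18 (Y = -2*(-2*0 + 9) = -2*(0 + 9) = -2*9 = -18)
Y/48 = -18/48 = -18*1/48 = -3/8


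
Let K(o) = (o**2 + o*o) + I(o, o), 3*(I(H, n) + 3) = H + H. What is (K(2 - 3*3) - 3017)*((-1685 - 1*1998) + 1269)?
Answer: 21194920/3 ≈ 7.0650e+6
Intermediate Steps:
I(H, n) = -3 + 2*H/3 (I(H, n) = -3 + (H + H)/3 = -3 + (2*H)/3 = -3 + 2*H/3)
K(o) = -3 + 2*o**2 + 2*o/3 (K(o) = (o**2 + o*o) + (-3 + 2*o/3) = (o**2 + o**2) + (-3 + 2*o/3) = 2*o**2 + (-3 + 2*o/3) = -3 + 2*o**2 + 2*o/3)
(K(2 - 3*3) - 3017)*((-1685 - 1*1998) + 1269) = ((-3 + 2*(2 - 3*3)**2 + 2*(2 - 3*3)/3) - 3017)*((-1685 - 1*1998) + 1269) = ((-3 + 2*(2 - 9)**2 + 2*(2 - 9)/3) - 3017)*((-1685 - 1998) + 1269) = ((-3 + 2*(-7)**2 + (2/3)*(-7)) - 3017)*(-3683 + 1269) = ((-3 + 2*49 - 14/3) - 3017)*(-2414) = ((-3 + 98 - 14/3) - 3017)*(-2414) = (271/3 - 3017)*(-2414) = -8780/3*(-2414) = 21194920/3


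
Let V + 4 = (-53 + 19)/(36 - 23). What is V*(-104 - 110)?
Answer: 18404/13 ≈ 1415.7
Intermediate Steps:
V = -86/13 (V = -4 + (-53 + 19)/(36 - 23) = -4 - 34/13 = -86/13 ≈ -6.6154)
V*(-104 - 110) = -86*(-104 - 110)/13 = -86/13*(-214) = 18404/13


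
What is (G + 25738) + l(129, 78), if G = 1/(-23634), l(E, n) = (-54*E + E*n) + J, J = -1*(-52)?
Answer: 682691723/23634 ≈ 28886.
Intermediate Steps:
J = 52
l(E, n) = 52 - 54*E + E*n (l(E, n) = (-54*E + E*n) + 52 = 52 - 54*E + E*n)
G = -1/23634 ≈ -4.2312e-5
(G + 25738) + l(129, 78) = (-1/23634 + 25738) + (52 - 54*129 + 129*78) = 608291891/23634 + (52 - 6966 + 10062) = 608291891/23634 + 3148 = 682691723/23634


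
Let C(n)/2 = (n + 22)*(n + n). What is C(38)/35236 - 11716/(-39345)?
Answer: 192912844/346590105 ≈ 0.55660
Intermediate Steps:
C(n) = 4*n*(22 + n) (C(n) = 2*((n + 22)*(n + n)) = 2*((22 + n)*(2*n)) = 2*(2*n*(22 + n)) = 4*n*(22 + n))
C(38)/35236 - 11716/(-39345) = (4*38*(22 + 38))/35236 - 11716/(-39345) = (4*38*60)*(1/35236) - 11716*(-1/39345) = 9120*(1/35236) + 11716/39345 = 2280/8809 + 11716/39345 = 192912844/346590105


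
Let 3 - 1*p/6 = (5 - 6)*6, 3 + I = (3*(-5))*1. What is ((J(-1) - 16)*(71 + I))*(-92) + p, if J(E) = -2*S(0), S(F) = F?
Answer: 78070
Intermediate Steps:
I = -18 (I = -3 + (3*(-5))*1 = -3 - 15*1 = -3 - 15 = -18)
J(E) = 0 (J(E) = -2*0 = 0)
p = 54 (p = 18 - 6*(5 - 6)*6 = 18 - (-6)*6 = 18 - 6*(-6) = 18 + 36 = 54)
((J(-1) - 16)*(71 + I))*(-92) + p = ((0 - 16)*(71 - 18))*(-92) + 54 = -16*53*(-92) + 54 = -848*(-92) + 54 = 78016 + 54 = 78070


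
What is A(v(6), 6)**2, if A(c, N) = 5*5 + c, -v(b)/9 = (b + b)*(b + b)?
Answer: 1615441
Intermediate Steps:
v(b) = -36*b**2 (v(b) = -9*(b + b)*(b + b) = -9*2*b*2*b = -36*b**2)
A(c, N) = 25 + c
A(v(6), 6)**2 = (25 - 36*6**2)**2 = (25 - 36*36)**2 = (25 - 1296)**2 = (-1271)**2 = 1615441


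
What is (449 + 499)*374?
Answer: 354552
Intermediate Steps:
(449 + 499)*374 = 948*374 = 354552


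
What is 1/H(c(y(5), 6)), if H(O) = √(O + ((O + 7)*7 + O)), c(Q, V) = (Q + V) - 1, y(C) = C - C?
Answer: √94/94 ≈ 0.10314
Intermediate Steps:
y(C) = 0
c(Q, V) = -1 + Q + V
H(O) = √(49 + 9*O) (H(O) = √(O + ((7 + O)*7 + O)) = √(O + ((49 + 7*O) + O)) = √(O + (49 + 8*O)) = √(49 + 9*O))
1/H(c(y(5), 6)) = 1/(√(49 + 9*(-1 + 0 + 6))) = 1/(√(49 + 9*5)) = 1/(√(49 + 45)) = 1/(√94) = √94/94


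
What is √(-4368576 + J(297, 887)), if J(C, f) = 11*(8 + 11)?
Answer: I*√4368367 ≈ 2090.1*I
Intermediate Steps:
J(C, f) = 209 (J(C, f) = 11*19 = 209)
√(-4368576 + J(297, 887)) = √(-4368576 + 209) = √(-4368367) = I*√4368367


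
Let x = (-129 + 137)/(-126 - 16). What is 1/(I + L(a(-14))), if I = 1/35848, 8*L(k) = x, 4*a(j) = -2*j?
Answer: -2545208/17853 ≈ -142.56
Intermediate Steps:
x = -4/71 (x = 8/(-142) = 8*(-1/142) = -4/71 ≈ -0.056338)
a(j) = -j/2 (a(j) = (-2*j)/4 = -j/2)
L(k) = -1/142 (L(k) = (⅛)*(-4/71) = -1/142)
I = 1/35848 ≈ 2.7896e-5
1/(I + L(a(-14))) = 1/(1/35848 - 1/142) = 1/(-17853/2545208) = -2545208/17853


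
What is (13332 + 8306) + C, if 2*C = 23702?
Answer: 33489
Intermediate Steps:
C = 11851 (C = (½)*23702 = 11851)
(13332 + 8306) + C = (13332 + 8306) + 11851 = 21638 + 11851 = 33489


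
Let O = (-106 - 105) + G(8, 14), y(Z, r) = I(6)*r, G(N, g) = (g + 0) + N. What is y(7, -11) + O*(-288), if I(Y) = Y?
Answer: 54366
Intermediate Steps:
G(N, g) = N + g (G(N, g) = g + N = N + g)
y(Z, r) = 6*r
O = -189 (O = (-106 - 105) + (8 + 14) = -211 + 22 = -189)
y(7, -11) + O*(-288) = 6*(-11) - 189*(-288) = -66 + 54432 = 54366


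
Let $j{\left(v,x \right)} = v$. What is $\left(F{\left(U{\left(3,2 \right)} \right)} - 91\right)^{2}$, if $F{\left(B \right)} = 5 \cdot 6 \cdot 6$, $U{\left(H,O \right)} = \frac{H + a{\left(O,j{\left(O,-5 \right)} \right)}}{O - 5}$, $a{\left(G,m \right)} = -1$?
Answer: $7921$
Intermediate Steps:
$U{\left(H,O \right)} = \frac{-1 + H}{-5 + O}$ ($U{\left(H,O \right)} = \frac{H - 1}{O - 5} = \frac{-1 + H}{-5 + O}$)
$F{\left(B \right)} = 180$ ($F{\left(B \right)} = 30 \cdot 6 = 180$)
$\left(F{\left(U{\left(3,2 \right)} \right)} - 91\right)^{2} = \left(180 - 91\right)^{2} = 89^{2} = 7921$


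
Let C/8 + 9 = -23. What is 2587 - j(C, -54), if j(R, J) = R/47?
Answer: 121845/47 ≈ 2592.4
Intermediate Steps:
C = -256 (C = -72 + 8*(-23) = -72 - 184 = -256)
j(R, J) = R/47 (j(R, J) = R*(1/47) = R/47)
2587 - j(C, -54) = 2587 - (-256)/47 = 2587 - 1*(-256/47) = 2587 + 256/47 = 121845/47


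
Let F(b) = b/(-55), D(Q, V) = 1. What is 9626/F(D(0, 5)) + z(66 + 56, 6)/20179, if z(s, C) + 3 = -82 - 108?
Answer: -10683368163/20179 ≈ -5.2943e+5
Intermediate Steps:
z(s, C) = -193 (z(s, C) = -3 + (-82 - 108) = -3 - 190 = -193)
F(b) = -b/55 (F(b) = b*(-1/55) = -b/55)
9626/F(D(0, 5)) + z(66 + 56, 6)/20179 = 9626/((-1/55*1)) - 193/20179 = 9626/(-1/55) - 193*1/20179 = 9626*(-55) - 193/20179 = -529430 - 193/20179 = -10683368163/20179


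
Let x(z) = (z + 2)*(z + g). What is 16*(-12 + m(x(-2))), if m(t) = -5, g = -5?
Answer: -272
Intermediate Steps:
x(z) = (-5 + z)*(2 + z) (x(z) = (z + 2)*(z - 5) = (2 + z)*(-5 + z) = (-5 + z)*(2 + z))
16*(-12 + m(x(-2))) = 16*(-12 - 5) = 16*(-17) = -272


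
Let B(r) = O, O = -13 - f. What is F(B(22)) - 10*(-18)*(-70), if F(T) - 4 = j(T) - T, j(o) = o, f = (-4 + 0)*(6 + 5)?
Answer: -12596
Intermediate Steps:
f = -44 (f = -4*11 = -44)
O = 31 (O = -13 - 1*(-44) = -13 + 44 = 31)
B(r) = 31
F(T) = 4 (F(T) = 4 + (T - T) = 4 + 0 = 4)
F(B(22)) - 10*(-18)*(-70) = 4 - 10*(-18)*(-70) = 4 - (-180)*(-70) = 4 - 1*12600 = 4 - 12600 = -12596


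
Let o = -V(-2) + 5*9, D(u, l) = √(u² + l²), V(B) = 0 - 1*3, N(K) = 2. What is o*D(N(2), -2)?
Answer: 96*√2 ≈ 135.76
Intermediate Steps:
V(B) = -3 (V(B) = 0 - 3 = -3)
D(u, l) = √(l² + u²)
o = 48 (o = -1*(-3) + 5*9 = 3 + 45 = 48)
o*D(N(2), -2) = 48*√((-2)² + 2²) = 48*√(4 + 4) = 48*√8 = 48*(2*√2) = 96*√2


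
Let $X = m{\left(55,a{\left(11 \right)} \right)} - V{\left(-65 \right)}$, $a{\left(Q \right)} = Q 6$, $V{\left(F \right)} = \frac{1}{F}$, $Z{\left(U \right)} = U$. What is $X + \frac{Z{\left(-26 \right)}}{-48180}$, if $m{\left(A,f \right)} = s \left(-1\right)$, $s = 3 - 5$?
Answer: $\frac{631327}{313170} \approx 2.0159$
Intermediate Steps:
$s = -2$ ($s = 3 - 5 = -2$)
$a{\left(Q \right)} = 6 Q$
$m{\left(A,f \right)} = 2$ ($m{\left(A,f \right)} = \left(-2\right) \left(-1\right) = 2$)
$X = \frac{131}{65}$ ($X = 2 - \frac{1}{-65} = 2 - - \frac{1}{65} = 2 + \frac{1}{65} = \frac{131}{65} \approx 2.0154$)
$X + \frac{Z{\left(-26 \right)}}{-48180} = \frac{131}{65} - \frac{26}{-48180} = \frac{131}{65} - - \frac{13}{24090} = \frac{131}{65} + \frac{13}{24090} = \frac{631327}{313170}$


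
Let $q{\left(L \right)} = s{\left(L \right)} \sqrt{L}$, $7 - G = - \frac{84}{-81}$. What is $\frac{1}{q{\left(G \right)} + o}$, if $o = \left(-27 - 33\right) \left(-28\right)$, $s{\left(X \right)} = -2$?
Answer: $\frac{1620}{2721577} + \frac{3 \sqrt{483}}{38102078} \approx 0.00059697$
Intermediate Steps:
$G = \frac{161}{27}$ ($G = 7 - - \frac{84}{-81} = 7 - \left(-84\right) \left(- \frac{1}{81}\right) = 7 - \frac{28}{27} = \frac{161}{27} \approx 5.963$)
$q{\left(L \right)} = - 2 \sqrt{L}$
$o = 1680$ ($o = \left(-60\right) \left(-28\right) = 1680$)
$\frac{1}{q{\left(G \right)} + o} = \frac{1}{- 2 \sqrt{\frac{161}{27}} + 1680} = \frac{1}{- 2 \frac{\sqrt{483}}{9} + 1680} = \frac{1}{- \frac{2 \sqrt{483}}{9} + 1680} = \frac{1}{1680 - \frac{2 \sqrt{483}}{9}}$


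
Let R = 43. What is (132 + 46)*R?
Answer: 7654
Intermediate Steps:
(132 + 46)*R = (132 + 46)*43 = 178*43 = 7654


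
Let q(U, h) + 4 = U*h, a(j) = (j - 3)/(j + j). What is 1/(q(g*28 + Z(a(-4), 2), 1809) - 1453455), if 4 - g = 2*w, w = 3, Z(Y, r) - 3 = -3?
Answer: -1/1554763 ≈ -6.4318e-7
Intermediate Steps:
a(j) = (-3 + j)/(2*j) (a(j) = (-3 + j)/((2*j)) = (-3 + j)*(1/(2*j)) = (-3 + j)/(2*j))
Z(Y, r) = 0 (Z(Y, r) = 3 - 3 = 0)
g = -2 (g = 4 - 2*3 = 4 - 1*6 = 4 - 6 = -2)
q(U, h) = -4 + U*h
1/(q(g*28 + Z(a(-4), 2), 1809) - 1453455) = 1/((-4 + (-2*28 + 0)*1809) - 1453455) = 1/((-4 + (-56 + 0)*1809) - 1453455) = 1/((-4 - 56*1809) - 1453455) = 1/((-4 - 101304) - 1453455) = 1/(-101308 - 1453455) = 1/(-1554763) = -1/1554763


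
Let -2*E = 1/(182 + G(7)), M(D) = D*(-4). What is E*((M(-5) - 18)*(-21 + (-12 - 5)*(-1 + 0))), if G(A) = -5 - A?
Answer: 2/85 ≈ 0.023529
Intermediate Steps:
M(D) = -4*D
E = -1/340 (E = -1/(2*(182 + (-5 - 1*7))) = -1/(2*(182 + (-5 - 7))) = -1/(2*(182 - 12)) = -½/170 = -½*1/170 = -1/340 ≈ -0.0029412)
E*((M(-5) - 18)*(-21 + (-12 - 5)*(-1 + 0))) = -(-4*(-5) - 18)*(-21 + (-12 - 5)*(-1 + 0))/340 = -(20 - 18)*(-21 - 17*(-1))/340 = -(-21 + 17)/170 = -(-4)/170 = -1/340*(-8) = 2/85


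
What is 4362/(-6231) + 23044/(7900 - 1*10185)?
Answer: -51184778/4745945 ≈ -10.785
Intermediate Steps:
4362/(-6231) + 23044/(7900 - 1*10185) = 4362*(-1/6231) + 23044/(7900 - 10185) = -1454/2077 + 23044/(-2285) = -1454/2077 + 23044*(-1/2285) = -1454/2077 - 23044/2285 = -51184778/4745945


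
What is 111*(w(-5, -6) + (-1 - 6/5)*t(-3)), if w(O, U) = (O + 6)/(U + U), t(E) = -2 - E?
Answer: -5069/20 ≈ -253.45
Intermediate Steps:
w(O, U) = (6 + O)/(2*U) (w(O, U) = (6 + O)/((2*U)) = (6 + O)*(1/(2*U)) = (6 + O)/(2*U))
111*(w(-5, -6) + (-1 - 6/5)*t(-3)) = 111*((1/2)*(6 - 5)/(-6) + (-1 - 6/5)*(-2 - 1*(-3))) = 111*((1/2)*(-1/6)*1 + (-1 - 6*1/5)*(-2 + 3)) = 111*(-1/12 + (-1 - 6/5)*1) = 111*(-1/12 - 11/5*1) = 111*(-1/12 - 11/5) = 111*(-137/60) = -5069/20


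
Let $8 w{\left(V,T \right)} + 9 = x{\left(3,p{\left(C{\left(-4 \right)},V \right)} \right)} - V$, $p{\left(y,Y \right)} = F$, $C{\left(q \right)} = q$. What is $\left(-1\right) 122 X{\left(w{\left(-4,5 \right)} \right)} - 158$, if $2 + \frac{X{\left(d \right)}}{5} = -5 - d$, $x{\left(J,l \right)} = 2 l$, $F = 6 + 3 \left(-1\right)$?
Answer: $\frac{16753}{4} \approx 4188.3$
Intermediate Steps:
$F = 3$ ($F = 6 - 3 = 3$)
$p{\left(y,Y \right)} = 3$
$w{\left(V,T \right)} = - \frac{3}{8} - \frac{V}{8}$ ($w{\left(V,T \right)} = - \frac{9}{8} + \frac{2 \cdot 3 - V}{8} = - \frac{9}{8} + \frac{6 - V}{8} = - \frac{9}{8} - \left(- \frac{3}{4} + \frac{V}{8}\right) = - \frac{3}{8} - \frac{V}{8}$)
$X{\left(d \right)} = -35 - 5 d$ ($X{\left(d \right)} = -10 + 5 \left(-5 - d\right) = -10 - \left(25 + 5 d\right) = -35 - 5 d$)
$\left(-1\right) 122 X{\left(w{\left(-4,5 \right)} \right)} - 158 = \left(-1\right) 122 \left(-35 - 5 \left(- \frac{3}{8} - - \frac{1}{2}\right)\right) - 158 = - 122 \left(-35 - 5 \left(- \frac{3}{8} + \frac{1}{2}\right)\right) - 158 = - 122 \left(-35 - \frac{5}{8}\right) - 158 = \left(-122\right) \left(- \frac{285}{8}\right) - 158 = \frac{17385}{4} - 158 = \frac{16753}{4}$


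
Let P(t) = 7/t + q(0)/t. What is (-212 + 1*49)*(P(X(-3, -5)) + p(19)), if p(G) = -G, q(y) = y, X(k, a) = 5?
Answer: 14344/5 ≈ 2868.8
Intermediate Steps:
P(t) = 7/t (P(t) = 7/t + 0/t = 7/t + 0 = 7/t)
(-212 + 1*49)*(P(X(-3, -5)) + p(19)) = (-212 + 1*49)*(7/5 - 1*19) = (-212 + 49)*(7*(⅕) - 19) = -163*(7/5 - 19) = -163*(-88/5) = 14344/5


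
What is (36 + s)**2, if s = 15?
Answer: 2601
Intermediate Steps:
(36 + s)**2 = (36 + 15)**2 = 51**2 = 2601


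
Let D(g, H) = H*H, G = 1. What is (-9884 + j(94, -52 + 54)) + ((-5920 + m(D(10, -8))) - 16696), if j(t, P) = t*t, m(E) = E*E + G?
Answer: -19567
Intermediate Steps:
D(g, H) = H²
m(E) = 1 + E² (m(E) = E*E + 1 = E² + 1 = 1 + E²)
j(t, P) = t²
(-9884 + j(94, -52 + 54)) + ((-5920 + m(D(10, -8))) - 16696) = (-9884 + 94²) + ((-5920 + (1 + ((-8)²)²)) - 16696) = (-9884 + 8836) + ((-5920 + (1 + 64²)) - 16696) = -1048 + ((-5920 + (1 + 4096)) - 16696) = -1048 + ((-5920 + 4097) - 16696) = -1048 + (-1823 - 16696) = -1048 - 18519 = -19567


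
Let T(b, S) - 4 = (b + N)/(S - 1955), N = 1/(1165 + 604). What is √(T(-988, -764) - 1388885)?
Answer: 2*I*√8033023044085947005/4809911 ≈ 1178.5*I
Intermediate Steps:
N = 1/1769 ≈ 0.00056529
T(b, S) = 4 + (1/1769 + b)/(-1955 + S) (T(b, S) = 4 + (b + 1/1769)/(S - 1955) = 4 + (1/1769 + b)/(-1955 + S))
√(T(-988, -764) - 1388885) = √((-13833579/1769 - 988 + 4*(-764))/(-1955 - 764) - 1388885) = √((-13833579/1769 - 988 - 3056)/(-2719) - 1388885) = √(-1/2719*(-20987415/1769) - 1388885) = √(20987415/4809911 - 1388885) = √(-6680392251820/4809911) = 2*I*√8033023044085947005/4809911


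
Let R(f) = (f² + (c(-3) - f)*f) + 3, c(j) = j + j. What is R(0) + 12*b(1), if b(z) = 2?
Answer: 27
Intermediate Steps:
c(j) = 2*j
R(f) = 3 + f² + f*(-6 - f) (R(f) = (f² + (2*(-3) - f)*f) + 3 = (f² + (-6 - f)*f) + 3 = (f² + f*(-6 - f)) + 3 = 3 + f² + f*(-6 - f))
R(0) + 12*b(1) = (3 - 6*0) + 12*2 = (3 + 0) + 24 = 3 + 24 = 27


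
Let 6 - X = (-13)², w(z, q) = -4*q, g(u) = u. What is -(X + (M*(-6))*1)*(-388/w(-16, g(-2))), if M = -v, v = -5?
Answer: -18721/2 ≈ -9360.5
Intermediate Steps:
M = 5 (M = -1*(-5) = 5)
X = -163 (X = 6 - 1*(-13)² = 6 - 1*169 = 6 - 169 = -163)
-(X + (M*(-6))*1)*(-388/w(-16, g(-2))) = -(-163 + (5*(-6))*1)*(-388/((-4*(-2)))) = -(-163 - 30*1)*(-388/8) = -(-163 - 30)*(-388*⅛) = -(-193)*(-97)/2 = -1*18721/2 = -18721/2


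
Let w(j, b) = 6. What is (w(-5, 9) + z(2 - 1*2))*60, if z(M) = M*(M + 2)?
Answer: 360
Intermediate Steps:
z(M) = M*(2 + M)
(w(-5, 9) + z(2 - 1*2))*60 = (6 + (2 - 1*2)*(2 + (2 - 1*2)))*60 = (6 + (2 - 2)*(2 + (2 - 2)))*60 = (6 + 0*(2 + 0))*60 = (6 + 0*2)*60 = (6 + 0)*60 = 6*60 = 360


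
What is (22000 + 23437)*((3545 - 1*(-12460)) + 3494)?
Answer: 885976063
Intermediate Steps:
(22000 + 23437)*((3545 - 1*(-12460)) + 3494) = 45437*((3545 + 12460) + 3494) = 45437*(16005 + 3494) = 45437*19499 = 885976063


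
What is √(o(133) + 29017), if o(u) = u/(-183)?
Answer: √971725974/183 ≈ 170.34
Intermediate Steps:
o(u) = -u/183 (o(u) = u*(-1/183) = -u/183)
√(o(133) + 29017) = √(-1/183*133 + 29017) = √(-133/183 + 29017) = √(5309978/183) = √971725974/183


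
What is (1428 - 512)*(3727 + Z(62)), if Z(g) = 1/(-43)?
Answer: 146798160/43 ≈ 3.4139e+6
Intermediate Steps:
Z(g) = -1/43
(1428 - 512)*(3727 + Z(62)) = (1428 - 512)*(3727 - 1/43) = 916*(160260/43) = 146798160/43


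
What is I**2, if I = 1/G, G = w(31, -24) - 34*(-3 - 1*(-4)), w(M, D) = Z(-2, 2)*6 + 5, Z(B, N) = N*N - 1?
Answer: 1/121 ≈ 0.0082645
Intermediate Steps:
Z(B, N) = -1 + N**2 (Z(B, N) = N**2 - 1 = -1 + N**2)
w(M, D) = 23 (w(M, D) = (-1 + 2**2)*6 + 5 = (-1 + 4)*6 + 5 = 3*6 + 5 = 18 + 5 = 23)
G = -11 (G = 23 - 34*(-3 - 1*(-4)) = 23 - 34*(-3 + 4) = 23 - 34*1 = 23 - 34 = -11)
I = -1/11 (I = 1/(-11) = -1/11 ≈ -0.090909)
I**2 = (-1/11)**2 = 1/121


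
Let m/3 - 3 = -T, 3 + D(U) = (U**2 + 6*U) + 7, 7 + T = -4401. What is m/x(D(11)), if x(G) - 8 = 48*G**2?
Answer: 13233/1751096 ≈ 0.0075570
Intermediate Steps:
T = -4408 (T = -7 - 4401 = -4408)
D(U) = 4 + U**2 + 6*U (D(U) = -3 + ((U**2 + 6*U) + 7) = -3 + (7 + U**2 + 6*U) = 4 + U**2 + 6*U)
x(G) = 8 + 48*G**2
m = 13233 (m = 9 + 3*(-1*(-4408)) = 9 + 3*4408 = 9 + 13224 = 13233)
m/x(D(11)) = 13233/(8 + 48*(4 + 11**2 + 6*11)**2) = 13233/(8 + 48*(4 + 121 + 66)**2) = 13233/(8 + 48*191**2) = 13233/(8 + 48*36481) = 13233/(8 + 1751088) = 13233/1751096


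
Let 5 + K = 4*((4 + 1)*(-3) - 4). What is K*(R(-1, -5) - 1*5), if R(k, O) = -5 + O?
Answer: 1215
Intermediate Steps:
K = -81 (K = -5 + 4*((4 + 1)*(-3) - 4) = -5 + 4*(5*(-3) - 4) = -5 + 4*(-15 - 4) = -5 + 4*(-19) = -5 - 76 = -81)
K*(R(-1, -5) - 1*5) = -81*((-5 - 5) - 1*5) = -81*(-10 - 5) = -81*(-15) = 1215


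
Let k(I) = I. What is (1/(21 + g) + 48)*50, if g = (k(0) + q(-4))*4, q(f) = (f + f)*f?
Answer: 357650/149 ≈ 2400.3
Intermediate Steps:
q(f) = 2*f**2 (q(f) = (2*f)*f = 2*f**2)
g = 128 (g = (0 + 2*(-4)**2)*4 = (0 + 2*16)*4 = (0 + 32)*4 = 32*4 = 128)
(1/(21 + g) + 48)*50 = (1/(21 + 128) + 48)*50 = (1/149 + 48)*50 = (7153/149)*50 = 357650/149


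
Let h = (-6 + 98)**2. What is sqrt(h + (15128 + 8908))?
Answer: 50*sqrt(13) ≈ 180.28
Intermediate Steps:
h = 8464 (h = 92**2 = 8464)
sqrt(h + (15128 + 8908)) = sqrt(8464 + (15128 + 8908)) = sqrt(8464 + 24036) = sqrt(32500) = 50*sqrt(13)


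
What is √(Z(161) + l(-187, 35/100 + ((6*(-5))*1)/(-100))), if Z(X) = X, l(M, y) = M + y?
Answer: 13*I*√15/10 ≈ 5.0349*I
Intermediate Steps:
√(Z(161) + l(-187, 35/100 + ((6*(-5))*1)/(-100))) = √(161 + (-187 + (35/100 + ((6*(-5))*1)/(-100)))) = √(161 + (-187 + (35*(1/100) - 30*1*(-1/100)))) = √(161 + (-187 + (7/20 - 30*(-1/100)))) = √(161 + (-187 + (7/20 + 3/10))) = √(161 + (-187 + 13/20)) = √(161 - 3727/20) = √(-507/20) = 13*I*√15/10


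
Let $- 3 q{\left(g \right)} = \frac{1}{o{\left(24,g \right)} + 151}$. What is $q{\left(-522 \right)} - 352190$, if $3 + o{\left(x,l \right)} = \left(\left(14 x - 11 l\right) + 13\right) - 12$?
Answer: $- \frac{6579261391}{18681} \approx -3.5219 \cdot 10^{5}$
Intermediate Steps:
$o{\left(x,l \right)} = -2 - 11 l + 14 x$ ($o{\left(x,l \right)} = -3 - \left(-1 - 14 x + 11 l\right) = -3 + \left(1 - 11 l + 14 x\right) = -2 - 11 l + 14 x$)
$q{\left(g \right)} = - \frac{1}{3 \left(485 - 11 g\right)}$ ($q{\left(g \right)} = - \frac{1}{3 \left(\left(-2 - 11 g + 14 \cdot 24\right) + 151\right)} = - \frac{1}{3 \left(\left(-2 - 11 g + 336\right) + 151\right)} = - \frac{1}{3 \left(\left(334 - 11 g\right) + 151\right)} = - \frac{1}{3 \left(485 - 11 g\right)}$)
$q{\left(-522 \right)} - 352190 = \frac{1}{3 \left(-485 + 11 \left(-522\right)\right)} - 352190 = \frac{1}{3 \left(-485 - 5742\right)} - 352190 = \frac{1}{3 \left(-6227\right)} - 352190 = \frac{1}{3} \left(- \frac{1}{6227}\right) - 352190 = - \frac{1}{18681} - 352190 = - \frac{6579261391}{18681}$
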